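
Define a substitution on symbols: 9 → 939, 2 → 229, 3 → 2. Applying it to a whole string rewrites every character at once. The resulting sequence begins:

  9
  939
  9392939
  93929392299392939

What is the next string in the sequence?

φ(93929392299392939) expands symbol-by-symbol to 939 2 939 229 939 2 939 229 229 939 939 2 939 229 939 2 939; joining the 17 pieces gives the next term.

9392939229939293922922993993929392299392939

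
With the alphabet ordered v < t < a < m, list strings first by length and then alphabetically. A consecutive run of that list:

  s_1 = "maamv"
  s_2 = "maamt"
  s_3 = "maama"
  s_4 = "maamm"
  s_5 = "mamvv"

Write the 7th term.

mamva

Continuing the enumeration 2 steps past mamvv: mamvv → mamvt → (answer).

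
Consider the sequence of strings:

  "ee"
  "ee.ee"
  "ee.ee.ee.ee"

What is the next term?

Each string is two copies of the previous one joined by '.'.
One more doubling of ee.ee.ee.ee gives the answer.

ee.ee.ee.ee.ee.ee.ee.ee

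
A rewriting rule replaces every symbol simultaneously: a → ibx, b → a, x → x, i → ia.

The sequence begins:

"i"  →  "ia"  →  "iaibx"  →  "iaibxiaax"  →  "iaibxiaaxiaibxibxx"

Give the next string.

Applying the rule to each of the 18 symbols of iaibxiaaxiaibxibxx gives the pieces ia ibx ia a x ia ibx ibx x ia ibx ia a x ia a x x, which concatenate to the answer.

iaibxiaaxiaibxibxxiaibxiaaxiaaxx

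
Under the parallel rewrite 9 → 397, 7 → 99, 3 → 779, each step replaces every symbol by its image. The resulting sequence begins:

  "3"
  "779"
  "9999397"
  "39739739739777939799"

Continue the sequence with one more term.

Applying the rule to each of the 20 symbols of 39739739739777939799 gives the pieces 779 397 99 779 397 99 779 397 99 779 397 99 99 99 397 779 397 99 397 397, which concatenate to the answer.

77939799779397997793979977939799999939777939799397397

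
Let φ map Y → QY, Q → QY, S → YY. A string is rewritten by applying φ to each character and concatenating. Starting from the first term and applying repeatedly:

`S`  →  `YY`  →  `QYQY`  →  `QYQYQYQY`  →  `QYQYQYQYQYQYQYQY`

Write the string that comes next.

Rewriting the 16 symbols of QYQYQYQYQYQYQYQY one by one yields QY QY QY QY QY QY QY QY QY QY QY QY QY QY QY QY; concatenated:

QYQYQYQYQYQYQYQYQYQYQYQYQYQYQYQY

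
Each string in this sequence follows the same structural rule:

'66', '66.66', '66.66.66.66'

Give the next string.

Each string is two copies of the previous one joined by '.'.
Doubling 66.66.66.66 with '.' between the halves:

66.66.66.66.66.66.66.66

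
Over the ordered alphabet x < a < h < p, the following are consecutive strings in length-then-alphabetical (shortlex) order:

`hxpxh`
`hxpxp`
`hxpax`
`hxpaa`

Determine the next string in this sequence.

Find the rightmost character of hxpaa below p, bump it to the next letter, and reset everything to its right to x.

hxpah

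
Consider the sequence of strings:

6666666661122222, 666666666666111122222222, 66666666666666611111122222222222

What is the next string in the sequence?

Reading off run lengths: 6 runs 9, 12, 15; 1 runs 2, 4, 6; 2 runs 5, 8, 11 — each is linear in n, where the shown terms are n = 2, 3, 4.
For the next term, n = 5, so the run lengths are 18, 8, 14.

6666666666666666661111111122222222222222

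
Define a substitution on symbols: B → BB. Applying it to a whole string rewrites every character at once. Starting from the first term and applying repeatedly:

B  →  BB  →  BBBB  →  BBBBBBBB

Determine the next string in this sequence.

Rewriting each symbol of BBBBBBBB: B→BB, B→BB, B→BB, B→BB, B→BB, B→BB, B→BB, B→BB, which concatenates to BB BB BB BB BB BB BB BB.

BBBBBBBBBBBBBBBB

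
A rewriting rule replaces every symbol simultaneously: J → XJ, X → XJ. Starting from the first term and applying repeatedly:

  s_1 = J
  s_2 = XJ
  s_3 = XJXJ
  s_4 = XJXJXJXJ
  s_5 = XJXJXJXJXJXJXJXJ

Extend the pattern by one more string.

XJXJXJXJXJXJXJXJXJXJXJXJXJXJXJXJ

Replace each of the 16 characters of XJXJXJXJXJXJXJXJ in place — XJ XJ XJ XJ XJ XJ XJ XJ XJ XJ XJ XJ XJ XJ XJ XJ — and concatenate.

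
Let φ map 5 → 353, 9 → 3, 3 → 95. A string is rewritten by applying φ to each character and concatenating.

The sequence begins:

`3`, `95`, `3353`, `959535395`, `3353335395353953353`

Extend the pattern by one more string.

Rewriting the 19 symbols of 3353335395353953353 one by one yields 95 95 353 95 95 95 353 95 3 353 95 353 95 3 353 95 95 353 95; concatenated:

959535395959535395335395353953353959535395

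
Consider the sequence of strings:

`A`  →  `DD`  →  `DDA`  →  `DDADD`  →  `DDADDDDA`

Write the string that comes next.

This is a Fibonacci-style word recurrence s(k) = s(k−1)·s(k−2): e.g. DD·A = DDA.
Continuing: DDADDDDA · DDADD gives term 6.

DDADDDDADDADD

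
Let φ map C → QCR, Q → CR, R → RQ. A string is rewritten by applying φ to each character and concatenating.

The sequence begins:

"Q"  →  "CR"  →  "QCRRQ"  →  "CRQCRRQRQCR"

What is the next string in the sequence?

QCRRQCRQCRRQRQCRRQCRQCRRQ

Rewriting each symbol of CRQCRRQRQCR: C→QCR, R→RQ, Q→CR, C→QCR, R→RQ, R→RQ, Q→CR, R→RQ, Q→CR, C→QCR, R→RQ, which concatenates to QCR RQ CR QCR RQ RQ CR RQ CR QCR RQ.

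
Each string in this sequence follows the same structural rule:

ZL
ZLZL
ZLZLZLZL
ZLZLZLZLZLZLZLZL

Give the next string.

ZLZLZLZLZLZLZLZLZLZLZLZLZLZLZLZL

Every step duplicates the string.
So the next term is two copies of ZLZLZLZLZLZLZLZL.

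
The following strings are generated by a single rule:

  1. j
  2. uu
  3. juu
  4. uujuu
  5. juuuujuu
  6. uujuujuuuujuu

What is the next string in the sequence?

From term 3 onward, concatenate the second-to-last term with the last: j·uu = juu, uu·juu = uujuu, …
Continuing: juuuujuu · uujuujuuuujuu gives term 7.

juuuujuuuujuujuuuujuu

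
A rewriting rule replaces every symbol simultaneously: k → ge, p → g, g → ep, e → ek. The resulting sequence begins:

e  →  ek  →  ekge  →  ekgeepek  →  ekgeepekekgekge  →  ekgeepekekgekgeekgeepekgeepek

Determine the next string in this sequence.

Replace each of the 29 characters of ekgeepekekgekgeekgeepekgeepek in place — ek ge ep ek ek g ek ge ek ge ep ek ge ep ek ek ge ep ek ek g ek ge ep ek ek g ek ge — and concatenate.

ekgeepekekgekgeekgeepekgeepekekgeepekekgekgeepekekgekge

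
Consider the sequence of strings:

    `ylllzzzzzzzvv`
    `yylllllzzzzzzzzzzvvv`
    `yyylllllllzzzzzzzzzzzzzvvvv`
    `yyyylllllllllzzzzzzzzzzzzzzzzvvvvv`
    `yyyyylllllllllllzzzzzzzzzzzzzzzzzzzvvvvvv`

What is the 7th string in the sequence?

yyyyyyylllllllllllllllzzzzzzzzzzzzzzzzzzzzzzzzzvvvvvvvv

The n-th term is n-1 y's then 2n-1 l's then 3n+1 z's then n v's, where the shown terms are n = 2, 3, 4, 5, 6.
For term 7, n = 8, so the run lengths are 7, 15, 25, 8.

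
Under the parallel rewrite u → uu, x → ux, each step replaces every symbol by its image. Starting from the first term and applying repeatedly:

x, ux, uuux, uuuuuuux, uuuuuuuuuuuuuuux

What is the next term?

Replace each of the 16 characters of uuuuuuuuuuuuuuux in place — uu uu uu uu uu uu uu uu uu uu uu uu uu uu uu ux — and concatenate.

uuuuuuuuuuuuuuuuuuuuuuuuuuuuuuux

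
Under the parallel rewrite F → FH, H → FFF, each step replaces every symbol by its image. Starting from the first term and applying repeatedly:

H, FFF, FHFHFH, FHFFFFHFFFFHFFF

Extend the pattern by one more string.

Rewriting the 15 symbols of FHFFFFHFFFFHFFF one by one yields FH FFF FH FH FH FH FFF FH FH FH FH FFF FH FH FH; concatenated:

FHFFFFHFHFHFHFFFFHFHFHFHFFFFHFHFH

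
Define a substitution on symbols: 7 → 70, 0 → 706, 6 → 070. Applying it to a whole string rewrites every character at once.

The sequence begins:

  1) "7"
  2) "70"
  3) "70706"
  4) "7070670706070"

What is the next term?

Applying the rule to each of the 13 symbols of 7070670706070 gives the pieces 70 706 70 706 070 70 706 70 706 070 706 70 706, which concatenate to the answer.

7070670706070707067070607070670706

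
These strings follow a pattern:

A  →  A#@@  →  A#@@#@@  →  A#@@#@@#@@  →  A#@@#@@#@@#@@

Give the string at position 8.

A#@@#@@#@@#@@#@@#@@#@@

Every step adds #@@ to the end: s(k+1) = s(k)·#@@.
From A#@@#@@#@@#@@, 3 further steps: A#@@#@@#@@#@@ → A#@@#@@#@@#@@#@@ → A#@@#@@#@@#@@#@@#@@ → (answer).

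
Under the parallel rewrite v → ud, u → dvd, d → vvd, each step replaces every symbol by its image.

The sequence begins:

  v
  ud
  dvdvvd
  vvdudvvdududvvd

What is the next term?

Replace each of the 15 characters of vvdudvvdududvvd in place — ud ud vvd dvd vvd ud ud vvd dvd vvd dvd vvd ud ud vvd — and concatenate.

ududvvddvdvvdududvvddvdvvddvdvvdududvvd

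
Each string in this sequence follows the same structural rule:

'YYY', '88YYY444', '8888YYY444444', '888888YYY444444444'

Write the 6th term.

8888888888YYY444444444444444

s(k+1) = 88·s(k)·444, so each term gains 88 as a prefix and 444 as a suffix.
From 888888YYY444444444, 2 further steps: 888888YYY444444444 → 88888888YYY444444444444 → (answer).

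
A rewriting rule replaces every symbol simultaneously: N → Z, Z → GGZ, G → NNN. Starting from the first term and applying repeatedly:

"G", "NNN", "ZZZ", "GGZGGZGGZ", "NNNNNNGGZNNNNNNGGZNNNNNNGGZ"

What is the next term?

Applying the rule to each of the 27 symbols of NNNNNNGGZNNNNNNGGZNNNNNNGGZ gives the pieces Z Z Z Z Z Z NNN NNN GGZ Z Z Z Z Z Z NNN NNN GGZ Z Z Z Z Z Z NNN NNN GGZ, which concatenate to the answer.

ZZZZZZNNNNNNGGZZZZZZZNNNNNNGGZZZZZZZNNNNNNGGZ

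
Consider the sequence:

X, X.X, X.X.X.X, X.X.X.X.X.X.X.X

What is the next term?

s(k+1) = s(k)·.·s(k) — each term doubles the last with '.' between the halves.
Doubling X.X.X.X.X.X.X.X with '.' between the halves:

X.X.X.X.X.X.X.X.X.X.X.X.X.X.X.X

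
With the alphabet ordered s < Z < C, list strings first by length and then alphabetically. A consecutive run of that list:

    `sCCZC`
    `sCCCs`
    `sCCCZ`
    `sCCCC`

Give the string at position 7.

ZsssC

Advancing 3 positions from sCCCC through sCCCC → Zssss → ZsssZ reaches term 7.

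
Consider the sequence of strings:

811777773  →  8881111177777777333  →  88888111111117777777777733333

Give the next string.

Each string has the form 8^{2n-1} 1^{3n-1} 7^{3n+2} 3^{2n-1} (n = 1, 2, …).
Setting n = 4 gives 7, 11, 14, 7 characters in each block.

888888811111111111777777777777773333333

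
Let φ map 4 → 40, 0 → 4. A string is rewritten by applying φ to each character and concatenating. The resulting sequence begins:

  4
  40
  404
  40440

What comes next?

Expanding 40440: 4→40, 0→4, 4→40, 4→40, 0→4. Concatenated: 40 4 40 40 4.

40440404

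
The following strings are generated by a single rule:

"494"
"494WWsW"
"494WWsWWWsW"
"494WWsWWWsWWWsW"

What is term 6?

Every step adds WWsW to the end: s(k+1) = s(k)·WWsW.
From 494WWsWWWsWWWsW, 2 further steps: 494WWsWWWsWWWsW → 494WWsWWWsWWWsWWWsW → (answer).

494WWsWWWsWWWsWWWsWWWsW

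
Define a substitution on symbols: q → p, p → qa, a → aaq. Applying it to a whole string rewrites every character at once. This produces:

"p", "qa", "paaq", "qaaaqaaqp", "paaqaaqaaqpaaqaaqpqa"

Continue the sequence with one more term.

Rewriting the 20 symbols of paaqaaqaaqpaaqaaqpqa one by one yields qa aaq aaq p aaq aaq p aaq aaq p qa aaq aaq p aaq aaq p qa p aaq; concatenated:

qaaaqaaqpaaqaaqpaaqaaqpqaaaqaaqpaaqaaqpqapaaq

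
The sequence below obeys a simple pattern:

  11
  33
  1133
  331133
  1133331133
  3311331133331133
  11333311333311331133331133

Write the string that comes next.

331133113333113311333311333311331133331133

This is a Fibonacci-style word recurrence s(k) = s(k−2)·s(k−1): e.g. 11·33 = 1133.
The next term joins 3311331133331133 and 11333311333311331133331133.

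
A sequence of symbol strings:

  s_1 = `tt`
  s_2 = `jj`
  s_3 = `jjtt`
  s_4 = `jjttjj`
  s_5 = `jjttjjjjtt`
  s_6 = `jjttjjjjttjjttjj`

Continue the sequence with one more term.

This is a Fibonacci-style word recurrence s(k) = s(k−1)·s(k−2): e.g. jj·tt = jjtt.
So term 7 is jjttjjjjttjjttjj·jjttjjjjtt.

jjttjjjjttjjttjjjjttjjjjtt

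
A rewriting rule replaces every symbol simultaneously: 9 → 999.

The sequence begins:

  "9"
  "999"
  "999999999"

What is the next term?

Rewriting each symbol of 999999999: 9→999, 9→999, 9→999, 9→999, 9→999, 9→999, 9→999, 9→999, 9→999, which concatenates to 999 999 999 999 999 999 999 999 999.

999999999999999999999999999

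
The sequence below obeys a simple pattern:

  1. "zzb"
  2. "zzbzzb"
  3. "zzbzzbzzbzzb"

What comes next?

zzbzzbzzbzzbzzbzzbzzbzzb

Each string is two copies of the previous one concatenated.
So the next term is two copies of zzbzzbzzbzzb.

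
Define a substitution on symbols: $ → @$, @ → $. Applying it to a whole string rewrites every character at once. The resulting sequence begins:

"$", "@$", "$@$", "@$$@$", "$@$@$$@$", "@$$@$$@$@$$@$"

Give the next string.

Rewriting the 13 symbols of @$$@$$@$@$$@$ one by one yields $ @$ @$ $ @$ @$ $ @$ $ @$ @$ $ @$; concatenated:

$@$@$$@$@$$@$$@$@$$@$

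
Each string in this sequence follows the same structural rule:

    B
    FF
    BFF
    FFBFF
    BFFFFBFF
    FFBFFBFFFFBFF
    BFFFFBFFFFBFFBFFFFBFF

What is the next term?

From term 3 onward, concatenate the second-to-last term with the last: B·FF = BFF, FF·BFF = FFBFF, …
Continuing: FFBFFBFFFFBFF · BFFFFBFFFFBFFBFFFFBFF gives term 8.

FFBFFBFFFFBFFBFFFFBFFFFBFFBFFFFBFF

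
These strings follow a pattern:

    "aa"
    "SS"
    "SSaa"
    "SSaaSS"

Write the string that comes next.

SSaaSSSSaa

This is a Fibonacci-style word recurrence s(k) = s(k−1)·s(k−2): e.g. SS·aa = SSaa.
Continuing: SSaaSS · SSaa gives term 5.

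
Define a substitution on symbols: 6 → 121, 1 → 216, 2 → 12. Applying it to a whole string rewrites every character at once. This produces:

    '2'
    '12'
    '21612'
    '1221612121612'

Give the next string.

2161212216121216122161221612121612

Replace each of the 13 characters of 1221612121612 in place — 216 12 12 216 121 216 12 216 12 216 121 216 12 — and concatenate.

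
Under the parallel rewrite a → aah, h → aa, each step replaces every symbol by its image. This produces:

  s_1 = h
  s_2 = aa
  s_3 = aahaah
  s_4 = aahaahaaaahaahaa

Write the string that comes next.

Applying the rule to each of the 16 symbols of aahaahaaaahaahaa gives the pieces aah aah aa aah aah aa aah aah aah aah aa aah aah aa aah aah, which concatenate to the answer.

aahaahaaaahaahaaaahaahaahaahaaaahaahaaaahaah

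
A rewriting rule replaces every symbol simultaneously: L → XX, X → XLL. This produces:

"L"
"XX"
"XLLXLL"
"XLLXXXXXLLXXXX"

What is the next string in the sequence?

XLLXXXXXLLXLLXLLXLLXLLXXXXXLLXLLXLLXLL

Applying the rule to each of the 14 symbols of XLLXXXXXLLXXXX gives the pieces XLL XX XX XLL XLL XLL XLL XLL XX XX XLL XLL XLL XLL, which concatenate to the answer.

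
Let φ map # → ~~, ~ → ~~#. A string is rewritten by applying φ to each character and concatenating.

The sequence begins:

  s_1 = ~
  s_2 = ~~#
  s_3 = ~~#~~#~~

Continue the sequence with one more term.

Expanding ~~#~~#~~: ~→~~#, ~→~~#, #→~~, ~→~~#, ~→~~#, #→~~, ~→~~#, ~→~~#. Concatenated: ~~# ~~# ~~ ~~# ~~# ~~ ~~# ~~#.

~~#~~#~~~~#~~#~~~~#~~#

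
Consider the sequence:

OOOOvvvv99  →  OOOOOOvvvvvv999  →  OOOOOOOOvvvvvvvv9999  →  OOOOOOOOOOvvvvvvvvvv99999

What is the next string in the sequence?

OOOOOOOOOOOOvvvvvvvvvvvv999999

The n-th term is 2n O's then 2n v's then n 9's, where the shown terms are n = 2, 3, 4, 5.
For the next term, n = 6, so the run lengths are 12, 12, 6.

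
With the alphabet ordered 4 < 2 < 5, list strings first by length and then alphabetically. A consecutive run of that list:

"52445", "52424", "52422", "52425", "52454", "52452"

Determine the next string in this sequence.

52455

Find the rightmost character of 52452 below 5, bump it to the next letter, and reset everything to its right to 4.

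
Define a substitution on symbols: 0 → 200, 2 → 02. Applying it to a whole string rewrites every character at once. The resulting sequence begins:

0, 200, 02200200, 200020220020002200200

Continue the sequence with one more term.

0220020020002200020220020002200200200020220020002200200

φ(200020220020002200200) expands symbol-by-symbol to 02 200 200 200 02 200 02 02 200 200 02 200 200 200 02 02 200 200 02 200 200; joining the 21 pieces gives the next term.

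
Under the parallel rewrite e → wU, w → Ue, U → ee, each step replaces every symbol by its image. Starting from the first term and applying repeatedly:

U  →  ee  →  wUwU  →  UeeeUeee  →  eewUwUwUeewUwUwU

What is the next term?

wUwUUeeeUeeeUeeewUwUUeeeUeeeUeee

Applying the rule to each of the 16 symbols of eewUwUwUeewUwUwU gives the pieces wU wU Ue ee Ue ee Ue ee wU wU Ue ee Ue ee Ue ee, which concatenate to the answer.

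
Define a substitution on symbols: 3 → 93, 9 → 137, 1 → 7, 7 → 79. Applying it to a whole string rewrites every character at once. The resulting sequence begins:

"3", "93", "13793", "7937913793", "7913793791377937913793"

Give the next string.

79137793791379379137793797913793791377937913793

Applying the rule to each of the 22 symbols of 7913793791377937913793 gives the pieces 79 137 7 93 79 137 93 79 137 7 93 79 79 137 93 79 137 7 93 79 137 93, which concatenate to the answer.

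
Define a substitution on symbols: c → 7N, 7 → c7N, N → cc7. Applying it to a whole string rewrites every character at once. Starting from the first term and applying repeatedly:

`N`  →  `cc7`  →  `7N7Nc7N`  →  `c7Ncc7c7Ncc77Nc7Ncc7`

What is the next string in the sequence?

Rewriting the 20 symbols of c7Ncc7c7Ncc77Nc7Ncc7 one by one yields 7N c7N cc7 7N 7N c7N 7N c7N cc7 7N 7N c7N c7N cc7 7N c7N cc7 7N 7N c7N; concatenated:

7Nc7Ncc77N7Nc7N7Nc7Ncc77N7Nc7Nc7Ncc77Nc7Ncc77N7Nc7N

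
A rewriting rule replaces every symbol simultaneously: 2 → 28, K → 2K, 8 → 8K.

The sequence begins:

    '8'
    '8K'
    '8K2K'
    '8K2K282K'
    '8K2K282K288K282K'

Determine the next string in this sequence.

Rewriting the 16 symbols of 8K2K282K288K282K one by one yields 8K 2K 28 2K 28 8K 28 2K 28 8K 8K 2K 28 8K 28 2K; concatenated:

8K2K282K288K282K288K8K2K288K282K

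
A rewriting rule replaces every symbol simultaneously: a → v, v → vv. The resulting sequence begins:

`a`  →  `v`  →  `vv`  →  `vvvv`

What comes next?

Expanding vvvv: v→vv, v→vv, v→vv, v→vv. Concatenated: vv vv vv vv.

vvvvvvvv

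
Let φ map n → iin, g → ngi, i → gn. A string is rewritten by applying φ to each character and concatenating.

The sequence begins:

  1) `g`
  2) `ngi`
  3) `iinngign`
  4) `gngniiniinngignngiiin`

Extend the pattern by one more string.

Rewriting the 21 symbols of gngniiniinngignngiiin one by one yields ngi iin ngi iin gn gn iin gn gn iin iin ngi gn ngi iin iin ngi gn gn gn iin; concatenated:

ngiiinngiiingngniingngniiniinngignngiiiniinngigngngniin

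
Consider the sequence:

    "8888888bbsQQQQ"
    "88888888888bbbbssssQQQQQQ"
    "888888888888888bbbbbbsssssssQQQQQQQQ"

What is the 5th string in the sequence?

Each string has the form 8^{4n+3} b^{2n} s^{3n-2} Q^{2n+2} (n = 1, 2, …).
For term 5, n = 5, so the run lengths are 23, 10, 13, 12.

88888888888888888888888bbbbbbbbbbsssssssssssssQQQQQQQQQQQQ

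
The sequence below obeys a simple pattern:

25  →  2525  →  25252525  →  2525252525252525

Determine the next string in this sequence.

25252525252525252525252525252525

Each string is two copies of the previous one concatenated.
One more doubling of 2525252525252525 gives the answer.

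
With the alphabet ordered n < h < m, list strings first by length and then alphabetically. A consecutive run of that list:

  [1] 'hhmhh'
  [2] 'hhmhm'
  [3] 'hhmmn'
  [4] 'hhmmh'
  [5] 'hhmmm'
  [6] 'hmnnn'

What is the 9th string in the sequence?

Advancing 3 positions from hmnnn through hmnnn → hmnnh → hmnnm reaches term 9.

hmnhn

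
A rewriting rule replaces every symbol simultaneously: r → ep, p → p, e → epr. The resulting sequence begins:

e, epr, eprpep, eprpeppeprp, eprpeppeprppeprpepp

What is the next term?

eprpeppeprppeprpepppeprpeppeprpp

Replace each of the 19 characters of eprpeppeprppeprpepp in place — epr p ep p epr p p epr p ep p p epr p ep p epr p p — and concatenate.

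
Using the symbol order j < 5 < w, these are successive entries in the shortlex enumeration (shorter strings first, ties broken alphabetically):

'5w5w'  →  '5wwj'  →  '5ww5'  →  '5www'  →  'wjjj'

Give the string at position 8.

Continuing the enumeration 3 steps past wjjj: wjjj → wjj5 → wjjw → (answer).

wj5j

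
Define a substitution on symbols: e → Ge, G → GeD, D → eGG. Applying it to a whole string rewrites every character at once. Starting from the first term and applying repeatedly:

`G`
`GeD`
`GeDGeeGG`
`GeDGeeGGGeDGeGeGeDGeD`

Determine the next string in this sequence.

Rewriting the 21 symbols of GeDGeeGGGeDGeGeGeDGeD one by one yields GeD Ge eGG GeD Ge Ge GeD GeD GeD Ge eGG GeD Ge GeD Ge GeD Ge eGG GeD Ge eGG; concatenated:

GeDGeeGGGeDGeGeGeDGeDGeDGeeGGGeDGeGeDGeGeDGeeGGGeDGeeGG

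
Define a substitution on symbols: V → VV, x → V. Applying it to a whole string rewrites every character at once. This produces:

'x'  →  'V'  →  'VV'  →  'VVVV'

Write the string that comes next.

Expanding VVVV: V→VV, V→VV, V→VV, V→VV. Concatenated: VV VV VV VV.

VVVVVVVV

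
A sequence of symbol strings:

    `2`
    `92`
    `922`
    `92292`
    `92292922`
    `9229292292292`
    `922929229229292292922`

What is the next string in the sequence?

9229292292292922929229229292292292

From term 3 onward, concatenate the last term with the second-to-last: 92·2 = 922, 922·92 = 92292, …
Continuing: 922929229229292292922 · 9229292292292 gives term 8.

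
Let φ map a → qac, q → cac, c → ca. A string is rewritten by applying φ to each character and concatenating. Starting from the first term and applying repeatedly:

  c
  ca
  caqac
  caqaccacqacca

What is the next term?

caqaccacqaccacaqaccacacqaccacaqac

φ(caqaccacqacca) expands symbol-by-symbol to ca qac cac qac ca ca qac ca cac qac ca ca qac; joining the 13 pieces gives the next term.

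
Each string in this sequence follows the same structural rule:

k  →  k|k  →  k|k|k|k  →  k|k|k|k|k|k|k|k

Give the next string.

k|k|k|k|k|k|k|k|k|k|k|k|k|k|k|k

Each string is two copies of the previous one joined by '|'.
So the next term is two copies of k|k|k|k|k|k|k|k with '|' between the halves.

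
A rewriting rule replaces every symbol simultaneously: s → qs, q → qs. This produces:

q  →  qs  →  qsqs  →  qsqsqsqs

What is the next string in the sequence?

Expanding qsqsqsqs: q→qs, s→qs, q→qs, s→qs, q→qs, s→qs, q→qs, s→qs. Concatenated: qs qs qs qs qs qs qs qs.

qsqsqsqsqsqsqsqs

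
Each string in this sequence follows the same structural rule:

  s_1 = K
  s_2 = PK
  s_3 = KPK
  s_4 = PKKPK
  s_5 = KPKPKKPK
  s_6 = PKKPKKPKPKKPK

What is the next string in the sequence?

This is a Fibonacci-style word recurrence s(k) = s(k−2)·s(k−1): e.g. K·PK = KPK.
Continuing: KPKPKKPK · PKKPKKPKPKKPK gives term 7.

KPKPKKPKPKKPKKPKPKKPK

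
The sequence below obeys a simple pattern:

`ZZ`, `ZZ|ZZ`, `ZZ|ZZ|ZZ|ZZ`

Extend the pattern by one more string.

s(k+1) = s(k)·|·s(k) — each term doubles the last with '|' between the halves.
One more doubling of ZZ|ZZ|ZZ|ZZ gives the answer.

ZZ|ZZ|ZZ|ZZ|ZZ|ZZ|ZZ|ZZ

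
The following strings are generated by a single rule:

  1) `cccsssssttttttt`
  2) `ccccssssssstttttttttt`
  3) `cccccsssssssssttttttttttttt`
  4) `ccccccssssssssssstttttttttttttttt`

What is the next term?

cccccccsssssssssssssttttttttttttttttttt

Reading off run lengths: c runs 3, 4, 5, 6; s runs 5, 7, 9, 11; t runs 7, 10, 13, 16 — each is linear in n, where the shown terms are n = 2, 3, 4, 5.
For the next term, n = 6, so the run lengths are 7, 13, 19.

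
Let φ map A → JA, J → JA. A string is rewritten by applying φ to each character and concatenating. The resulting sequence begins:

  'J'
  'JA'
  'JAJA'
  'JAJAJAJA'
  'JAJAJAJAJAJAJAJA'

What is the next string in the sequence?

JAJAJAJAJAJAJAJAJAJAJAJAJAJAJAJA

Applying the rule to each of the 16 symbols of JAJAJAJAJAJAJAJA gives the pieces JA JA JA JA JA JA JA JA JA JA JA JA JA JA JA JA, which concatenate to the answer.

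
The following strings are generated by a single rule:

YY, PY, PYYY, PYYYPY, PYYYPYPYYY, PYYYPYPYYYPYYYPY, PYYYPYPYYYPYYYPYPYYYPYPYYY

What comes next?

This is a Fibonacci-style word recurrence s(k) = s(k−1)·s(k−2): e.g. PY·YY = PYYY.
So term 8 is PYYYPYPYYYPYYYPYPYYYPYPYYY·PYYYPYPYYYPYYYPY.

PYYYPYPYYYPYYYPYPYYYPYPYYYPYYYPYPYYYPYYYPY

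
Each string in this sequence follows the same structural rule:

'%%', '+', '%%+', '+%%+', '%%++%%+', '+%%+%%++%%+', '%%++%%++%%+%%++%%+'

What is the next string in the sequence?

This is a Fibonacci-style word recurrence s(k) = s(k−2)·s(k−1): e.g. %%·+ = %%+.
So term 8 is +%%+%%++%%+·%%++%%++%%+%%++%%+.

+%%+%%++%%+%%++%%++%%+%%++%%+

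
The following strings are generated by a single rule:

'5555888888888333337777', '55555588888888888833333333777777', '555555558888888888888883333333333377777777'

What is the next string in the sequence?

Term n consists of 2n 5's, followed by 3n+3 8's, followed by 3n-1 3's, followed by 2n 7's, where the shown terms are n = 2, 3, 4.
At n = 5 the blocks have lengths 10, 18, 14, 10.

5555555555888888888888888888333333333333337777777777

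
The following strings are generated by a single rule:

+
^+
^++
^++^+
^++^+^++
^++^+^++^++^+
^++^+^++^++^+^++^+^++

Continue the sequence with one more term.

^++^+^++^++^+^++^+^++^++^+^++^++^+

From term 3 onward, concatenate the last term with the second-to-last: ^+·+ = ^++, ^++·^+ = ^++^+, …
The next term joins ^++^+^++^++^+^++^+^++ and ^++^+^++^++^+.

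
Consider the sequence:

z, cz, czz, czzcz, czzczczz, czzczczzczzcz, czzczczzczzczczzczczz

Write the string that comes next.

czzczczzczzczczzczczzczzczczzczzcz

This is a Fibonacci-style word recurrence s(k) = s(k−1)·s(k−2): e.g. cz·z = czz.
The next term joins czzczczzczzczczzczczz and czzczczzczzcz.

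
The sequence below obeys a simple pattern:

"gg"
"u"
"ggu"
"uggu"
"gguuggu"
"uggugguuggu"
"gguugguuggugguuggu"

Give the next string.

From term 3 onward, concatenate the second-to-last term with the last: gg·u = ggu, u·ggu = uggu, …
The next term joins uggugguuggu and gguugguuggugguuggu.

uggugguuggugguugguuggugguuggu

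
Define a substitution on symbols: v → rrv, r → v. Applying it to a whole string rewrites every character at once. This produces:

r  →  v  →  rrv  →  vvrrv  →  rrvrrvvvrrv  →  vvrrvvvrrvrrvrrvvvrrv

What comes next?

rrvrrvvvrrvrrvrrvvvrrvvvrrvvvrrvrrvrrvvvrrv

Applying the rule to each of the 21 symbols of vvrrvvvrrvrrvrrvvvrrv gives the pieces rrv rrv v v rrv rrv rrv v v rrv v v rrv v v rrv rrv rrv v v rrv, which concatenate to the answer.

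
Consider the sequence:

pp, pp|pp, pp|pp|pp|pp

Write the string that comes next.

s(k+1) = s(k)·|·s(k) — each term doubles the last with '|' between the halves.
Doubling pp|pp|pp|pp with '|' between the halves:

pp|pp|pp|pp|pp|pp|pp|pp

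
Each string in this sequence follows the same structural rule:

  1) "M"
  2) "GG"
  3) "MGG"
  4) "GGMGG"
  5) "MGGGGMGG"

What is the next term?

GGMGGMGGGGMGG

Each term (from the third on) is the two preceding terms concatenated in order: term 3 = M·GG = MGG.
Continuing: GGMGG · MGGGGMGG gives term 6.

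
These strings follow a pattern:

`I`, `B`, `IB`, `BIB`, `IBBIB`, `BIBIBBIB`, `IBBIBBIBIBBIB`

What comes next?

From term 3 onward, concatenate the second-to-last term with the last: I·B = IB, B·IB = BIB, …
The next term joins BIBIBBIB and IBBIBBIBIBBIB.

BIBIBBIBIBBIBBIBIBBIB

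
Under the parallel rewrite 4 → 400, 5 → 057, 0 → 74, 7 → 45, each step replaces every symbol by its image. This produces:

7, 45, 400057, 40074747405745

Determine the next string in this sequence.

40074744540045400454007405745400057

Applying the rule to each of the 14 symbols of 40074747405745 gives the pieces 400 74 74 45 400 45 400 45 400 74 057 45 400 057, which concatenate to the answer.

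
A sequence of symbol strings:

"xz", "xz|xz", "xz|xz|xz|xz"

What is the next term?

Every step duplicates the string with '|' between the halves.
Doubling xz|xz|xz|xz with '|' between the halves:

xz|xz|xz|xz|xz|xz|xz|xz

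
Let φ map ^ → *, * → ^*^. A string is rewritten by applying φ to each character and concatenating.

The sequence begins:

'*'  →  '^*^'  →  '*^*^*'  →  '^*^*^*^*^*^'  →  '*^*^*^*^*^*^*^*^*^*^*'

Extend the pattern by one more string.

^*^*^*^*^*^*^*^*^*^*^*^*^*^*^*^*^*^*^*^*^*^

φ(*^*^*^*^*^*^*^*^*^*^*) expands symbol-by-symbol to ^*^ * ^*^ * ^*^ * ^*^ * ^*^ * ^*^ * ^*^ * ^*^ * ^*^ * ^*^ * ^*^; joining the 21 pieces gives the next term.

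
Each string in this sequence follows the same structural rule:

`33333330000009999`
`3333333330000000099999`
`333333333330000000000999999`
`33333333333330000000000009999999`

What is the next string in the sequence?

3333333333333330000000000000099999999

The n-th term is 2n+1 3's then 2n 0's then n+1 9's, where the shown terms are n = 3, 4, 5, 6.
At n = 7 the blocks have lengths 15, 14, 8.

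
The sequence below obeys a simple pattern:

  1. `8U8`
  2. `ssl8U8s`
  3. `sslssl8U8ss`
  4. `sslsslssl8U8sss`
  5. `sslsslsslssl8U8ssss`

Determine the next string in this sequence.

Every step adds ssl to the front and s to the end of the previous string.
One more step from sslsslsslssl8U8ssss gives the answer.

sslsslsslsslssl8U8sssss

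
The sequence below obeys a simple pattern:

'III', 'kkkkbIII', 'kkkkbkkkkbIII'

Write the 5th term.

Every step adds kkkkb at the front: s(k+1) = kkkkb·s(k).
From kkkkbkkkkbIII, 2 further steps: kkkkbkkkkbIII → kkkkbkkkkbkkkkbIII → (answer).

kkkkbkkkkbkkkkbkkkkbIII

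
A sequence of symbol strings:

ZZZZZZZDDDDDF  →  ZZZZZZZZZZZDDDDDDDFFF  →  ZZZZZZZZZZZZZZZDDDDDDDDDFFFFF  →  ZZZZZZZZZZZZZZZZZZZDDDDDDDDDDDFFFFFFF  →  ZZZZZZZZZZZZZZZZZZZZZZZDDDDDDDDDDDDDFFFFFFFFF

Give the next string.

ZZZZZZZZZZZZZZZZZZZZZZZZZZZDDDDDDDDDDDDDDDFFFFFFFFFFF

Reading off run lengths: Z runs 7, 11, 15, 19, 23; D runs 5, 7, 9, 11, 13; F runs 1, 3, 5, 7, 9 — each is linear in n (n = 1, 2, …).
At n = 6 the blocks have lengths 27, 15, 11.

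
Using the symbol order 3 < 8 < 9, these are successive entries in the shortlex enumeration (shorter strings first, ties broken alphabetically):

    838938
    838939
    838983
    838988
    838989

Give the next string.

838993

Treat 838989 as a base-3 numeral over the given alphabet and add one, carrying through any trailing 9's.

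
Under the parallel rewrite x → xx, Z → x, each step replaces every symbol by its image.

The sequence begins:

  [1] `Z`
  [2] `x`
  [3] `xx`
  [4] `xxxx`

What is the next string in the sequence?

xxxxxxxx

Expanding xxxx: x→xx, x→xx, x→xx, x→xx. Concatenated: xx xx xx xx.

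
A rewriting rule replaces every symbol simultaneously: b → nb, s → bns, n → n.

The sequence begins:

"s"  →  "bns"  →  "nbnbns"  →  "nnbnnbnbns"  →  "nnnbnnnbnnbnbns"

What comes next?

nnnnbnnnnbnnnbnnbnbns

φ(nnnbnnnbnnbnbns) expands symbol-by-symbol to n n n nb n n n nb n n nb n nb n bns; joining the 15 pieces gives the next term.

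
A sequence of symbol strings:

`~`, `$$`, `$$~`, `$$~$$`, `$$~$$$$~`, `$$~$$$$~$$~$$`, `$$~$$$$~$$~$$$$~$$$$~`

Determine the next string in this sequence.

From term 3 onward, concatenate the last term with the second-to-last: $$·~ = $$~, $$~·$$ = $$~$$, …
So term 8 is $$~$$$$~$$~$$$$~$$$$~·$$~$$$$~$$~$$.

$$~$$$$~$$~$$$$~$$$$~$$~$$$$~$$~$$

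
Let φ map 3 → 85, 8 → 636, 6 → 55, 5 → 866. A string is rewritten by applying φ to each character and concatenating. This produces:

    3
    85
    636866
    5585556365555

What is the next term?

866866636866866866558555866866866866

Applying the rule to each of the 13 symbols of 5585556365555 gives the pieces 866 866 636 866 866 866 55 85 55 866 866 866 866, which concatenate to the answer.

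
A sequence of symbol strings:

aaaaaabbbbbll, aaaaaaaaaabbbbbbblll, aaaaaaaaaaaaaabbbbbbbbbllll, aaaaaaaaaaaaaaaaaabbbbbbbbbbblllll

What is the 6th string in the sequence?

aaaaaaaaaaaaaaaaaaaaaaaaaabbbbbbbbbbbbbbblllllll

The n-th term is 4n-2 a's then 2n+1 b's then n l's, where the shown terms are n = 2, 3, 4, 5.
For term 6, n = 7, so the run lengths are 26, 15, 7.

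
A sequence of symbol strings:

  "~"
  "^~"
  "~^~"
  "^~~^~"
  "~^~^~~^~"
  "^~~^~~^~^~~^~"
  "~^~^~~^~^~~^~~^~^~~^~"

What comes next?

^~~^~~^~^~~^~~^~^~~^~^~~^~~^~^~~^~

Each term (from the third on) is the two preceding terms concatenated in order: term 3 = ~·^~ = ~^~.
So term 8 is ^~~^~~^~^~~^~·~^~^~~^~^~~^~~^~^~~^~.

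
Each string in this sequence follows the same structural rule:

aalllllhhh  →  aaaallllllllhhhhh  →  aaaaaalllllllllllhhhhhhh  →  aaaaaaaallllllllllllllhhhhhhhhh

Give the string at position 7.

Term n consists of 2n a's, followed by 3n+2 l's, followed by 2n+1 h's (n = 1, 2, …).
For term 7, n = 7, so the run lengths are 14, 23, 15.

aaaaaaaaaaaaaalllllllllllllllllllllllhhhhhhhhhhhhhhh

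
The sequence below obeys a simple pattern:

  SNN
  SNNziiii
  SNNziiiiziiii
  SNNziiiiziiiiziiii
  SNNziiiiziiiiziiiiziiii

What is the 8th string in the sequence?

SNNziiiiziiiiziiiiziiiiziiiiziiiiziiii

Every step adds ziiii to the end: s(k+1) = s(k)·ziiii.
From SNNziiiiziiiiziiiiziiii, 3 further steps: SNNziiiiziiiiziiiiziiii → SNNziiiiziiiiziiiiziiiiziiii → SNNziiiiziiiiziiiiziiiiziiiiziiii → (answer).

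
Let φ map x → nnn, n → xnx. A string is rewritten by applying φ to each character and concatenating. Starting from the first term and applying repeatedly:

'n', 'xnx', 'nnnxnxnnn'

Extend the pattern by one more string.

xnxxnxxnxnnnxnxnnnxnxxnxxnx

Rewriting each symbol of nnnxnxnnn: n→xnx, n→xnx, n→xnx, x→nnn, n→xnx, x→nnn, n→xnx, n→xnx, n→xnx, which concatenates to xnx xnx xnx nnn xnx nnn xnx xnx xnx.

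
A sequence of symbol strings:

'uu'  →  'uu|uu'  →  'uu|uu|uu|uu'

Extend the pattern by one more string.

Each string is two copies of the previous one joined by '|'.
One more doubling of uu|uu|uu|uu gives the answer.

uu|uu|uu|uu|uu|uu|uu|uu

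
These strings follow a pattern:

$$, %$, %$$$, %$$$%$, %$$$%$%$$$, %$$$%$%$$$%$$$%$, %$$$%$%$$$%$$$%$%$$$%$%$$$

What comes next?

%$$$%$%$$$%$$$%$%$$$%$%$$$%$$$%$%$$$%$$$%$

Each term (from the third on) is the previous term followed by the one before it: term 3 = %$·$$ = %$$$.
Continuing: %$$$%$%$$$%$$$%$%$$$%$%$$$ · %$$$%$%$$$%$$$%$ gives term 8.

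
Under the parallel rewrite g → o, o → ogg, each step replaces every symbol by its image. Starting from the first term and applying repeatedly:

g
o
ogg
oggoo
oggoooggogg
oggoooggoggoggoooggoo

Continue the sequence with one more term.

Applying the rule to each of the 21 symbols of oggoooggoggoggoooggoo gives the pieces ogg o o ogg ogg ogg o o ogg o o ogg o o ogg ogg ogg o o ogg ogg, which concatenate to the answer.

oggoooggoggoggoooggoooggoooggoggoggoooggogg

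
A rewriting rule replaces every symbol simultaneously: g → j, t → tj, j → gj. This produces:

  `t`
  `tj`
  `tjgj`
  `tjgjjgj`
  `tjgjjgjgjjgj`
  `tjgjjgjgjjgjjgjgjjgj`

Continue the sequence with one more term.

φ(tjgjjgjgjjgjjgjgjjgj) expands symbol-by-symbol to tj gj j gj gj j gj j gj gj j gj gj j gj j gj gj j gj; joining the 20 pieces gives the next term.

tjgjjgjgjjgjjgjgjjgjgjjgjjgjgjjgj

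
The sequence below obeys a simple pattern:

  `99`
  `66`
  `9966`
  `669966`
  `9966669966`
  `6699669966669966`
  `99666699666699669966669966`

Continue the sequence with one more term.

Each term (from the third on) is the two preceding terms concatenated in order: term 3 = 99·66 = 9966.
Continuing: 6699669966669966 · 99666699666699669966669966 gives term 8.

669966996666996699666699666699669966669966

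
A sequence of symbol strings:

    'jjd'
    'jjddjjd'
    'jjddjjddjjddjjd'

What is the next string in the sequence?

s(k+1) = s(k)·d·s(k) — each term doubles the last with 'd' between the halves.
Doubling jjddjjddjjddjjd with 'd' between the halves:

jjddjjddjjddjjddjjddjjddjjddjjd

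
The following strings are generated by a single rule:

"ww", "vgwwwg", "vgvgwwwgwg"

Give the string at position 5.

vgvgvgvgwwwgwgwgwg

Each term wraps the previous one in vg on the left and wg on the right.
From vgvgwwwgwg, 2 further steps: vgvgwwwgwg → vgvgvgwwwgwgwg → (answer).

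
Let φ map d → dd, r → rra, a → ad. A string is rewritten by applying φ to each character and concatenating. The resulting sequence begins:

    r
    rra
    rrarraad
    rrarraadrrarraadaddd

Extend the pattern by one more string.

rrarraadrrarraadadddrrarraadrrarraadadddaddddddd

φ(rrarraadrrarraadaddd) expands symbol-by-symbol to rra rra ad rra rra ad ad dd rra rra ad rra rra ad ad dd ad dd dd dd; joining the 20 pieces gives the next term.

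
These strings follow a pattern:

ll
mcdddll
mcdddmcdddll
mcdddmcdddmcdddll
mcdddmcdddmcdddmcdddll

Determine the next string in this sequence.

The strings grow by a fixed prefix mcddd each time.
Applying this once more to mcdddmcdddmcdddmcdddll:

mcdddmcdddmcdddmcdddmcdddll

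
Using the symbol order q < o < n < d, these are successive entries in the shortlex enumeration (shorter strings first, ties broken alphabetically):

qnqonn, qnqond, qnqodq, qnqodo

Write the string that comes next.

Treat qnqodo as a base-4 numeral over the given alphabet and add one, carrying through any trailing d's.

qnqodn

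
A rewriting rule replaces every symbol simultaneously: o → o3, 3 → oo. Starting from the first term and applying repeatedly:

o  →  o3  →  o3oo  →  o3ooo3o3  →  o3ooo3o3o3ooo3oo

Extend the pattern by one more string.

o3ooo3o3o3ooo3ooo3ooo3o3o3ooo3o3

Replace each of the 16 characters of o3ooo3o3o3ooo3oo in place — o3 oo o3 o3 o3 oo o3 oo o3 oo o3 o3 o3 oo o3 o3 — and concatenate.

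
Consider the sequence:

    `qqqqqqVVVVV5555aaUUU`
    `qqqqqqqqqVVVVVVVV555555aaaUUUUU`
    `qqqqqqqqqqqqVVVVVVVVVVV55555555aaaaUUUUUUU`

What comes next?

qqqqqqqqqqqqqqqVVVVVVVVVVVVVV5555555555aaaaaUUUUUUUUU

Each string has the form q^{3n} V^{3n-1} 5^{2n} a^{n} U^{2n-1}, where the shown terms are n = 2, 3, 4.
At n = 5 the blocks have lengths 15, 14, 10, 5, 9.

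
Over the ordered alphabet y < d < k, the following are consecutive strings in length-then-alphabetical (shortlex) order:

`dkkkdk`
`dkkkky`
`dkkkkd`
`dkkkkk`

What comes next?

kyyyyy

The successor of dkkkkk increments the rightmost position that isn't already k and resets every position after it to y.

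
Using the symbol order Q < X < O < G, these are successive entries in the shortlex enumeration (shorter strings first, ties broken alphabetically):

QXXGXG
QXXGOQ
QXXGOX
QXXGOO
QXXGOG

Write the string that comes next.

Find the rightmost character of QXXGOG below G, bump it to the next letter, and reset everything to its right to Q.

QXXGGQ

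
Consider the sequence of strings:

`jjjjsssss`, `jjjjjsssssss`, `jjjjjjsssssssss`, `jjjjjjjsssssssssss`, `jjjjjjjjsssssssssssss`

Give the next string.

jjjjjjjjjsssssssssssssss

Each string has the form j^{n+1} s^{2n-1}, where the shown terms are n = 3, 4, 5, 6, 7.
At n = 8 the blocks have lengths 9, 15.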